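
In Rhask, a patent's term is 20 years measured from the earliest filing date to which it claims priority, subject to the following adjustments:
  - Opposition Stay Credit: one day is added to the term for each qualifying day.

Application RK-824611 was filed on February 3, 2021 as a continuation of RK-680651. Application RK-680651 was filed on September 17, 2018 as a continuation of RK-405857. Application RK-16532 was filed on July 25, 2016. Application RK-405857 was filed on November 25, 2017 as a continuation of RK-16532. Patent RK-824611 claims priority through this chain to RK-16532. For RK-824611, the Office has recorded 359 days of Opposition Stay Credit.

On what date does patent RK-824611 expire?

Earliest priority filing: 25 July 2016.
Base term: 25 July 2016 + 20 years → 25 July 2036.
Opposition Stay Credit: +359 days → 19 July 2037.

2037-07-19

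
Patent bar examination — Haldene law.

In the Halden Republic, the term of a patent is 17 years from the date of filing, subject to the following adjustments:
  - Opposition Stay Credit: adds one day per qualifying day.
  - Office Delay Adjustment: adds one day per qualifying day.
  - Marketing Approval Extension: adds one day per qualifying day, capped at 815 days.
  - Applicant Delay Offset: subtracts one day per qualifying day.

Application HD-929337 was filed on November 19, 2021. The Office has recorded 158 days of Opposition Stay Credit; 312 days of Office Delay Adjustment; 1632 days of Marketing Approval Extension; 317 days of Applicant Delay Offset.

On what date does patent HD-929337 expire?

2041-07-14

Base term: filing date + 17 years → 19 November 2038.
Opposition Stay Credit: +158 days → 26 April 2039.
Office Delay Adjustment: +312 days → 3 March 2040.
Marketing Approval Extension: 1632 days claimed exceeds the 815-day cap, so +815 days → 27 May 2042.
Applicant Delay Offset: −317 days → 14 July 2041.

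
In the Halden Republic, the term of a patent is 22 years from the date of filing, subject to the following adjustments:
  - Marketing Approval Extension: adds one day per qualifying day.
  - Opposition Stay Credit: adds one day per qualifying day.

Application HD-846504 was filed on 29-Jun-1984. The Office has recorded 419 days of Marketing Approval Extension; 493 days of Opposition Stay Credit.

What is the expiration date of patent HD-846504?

December 27, 2008

Base term: filing date + 22 years → 29 June 2006.
Marketing Approval Extension: +419 days → 22 August 2007.
Opposition Stay Credit: +493 days → 27 December 2008.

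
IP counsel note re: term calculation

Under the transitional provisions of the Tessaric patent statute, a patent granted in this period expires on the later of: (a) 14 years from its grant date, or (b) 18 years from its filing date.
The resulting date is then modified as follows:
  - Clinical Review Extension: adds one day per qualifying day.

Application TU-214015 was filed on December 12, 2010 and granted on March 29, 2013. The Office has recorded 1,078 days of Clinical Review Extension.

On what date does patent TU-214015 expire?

(a) grant + 14 years → 29 March 2027.
(b) filing + 18 years → 12 December 2028.
Later of the two: 12 December 2028.
Clinical Review Extension: +1078 days → 25 November 2031.

2031-11-25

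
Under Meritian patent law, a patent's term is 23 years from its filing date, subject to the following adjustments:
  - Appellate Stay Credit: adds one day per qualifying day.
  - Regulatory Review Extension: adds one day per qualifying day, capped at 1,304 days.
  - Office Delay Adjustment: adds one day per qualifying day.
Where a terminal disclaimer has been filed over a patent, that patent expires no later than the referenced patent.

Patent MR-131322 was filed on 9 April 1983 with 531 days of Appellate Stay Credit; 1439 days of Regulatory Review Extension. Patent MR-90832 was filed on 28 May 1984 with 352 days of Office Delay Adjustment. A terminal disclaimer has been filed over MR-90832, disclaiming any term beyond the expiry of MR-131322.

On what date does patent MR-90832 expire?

2008-05-14

Natural term of MR-90832:
  Base: filing + 23 years → 28 May 2007.
  Office Delay Adjustment: +352 days → 14 May 2008.
Expiry of referenced patent MR-131322:
  Base: filing + 23 years → 9 April 2006.
  Appellate Stay Credit: +531 days → 22 September 2007.
  Regulatory Review Extension: 1439 days claimed exceeds the 1304-day cap, so +1304 days → 18 April 2011.
Terminal disclaimer: MR-90832 expires on the earlier of 14 May 2008 and 18 April 2011.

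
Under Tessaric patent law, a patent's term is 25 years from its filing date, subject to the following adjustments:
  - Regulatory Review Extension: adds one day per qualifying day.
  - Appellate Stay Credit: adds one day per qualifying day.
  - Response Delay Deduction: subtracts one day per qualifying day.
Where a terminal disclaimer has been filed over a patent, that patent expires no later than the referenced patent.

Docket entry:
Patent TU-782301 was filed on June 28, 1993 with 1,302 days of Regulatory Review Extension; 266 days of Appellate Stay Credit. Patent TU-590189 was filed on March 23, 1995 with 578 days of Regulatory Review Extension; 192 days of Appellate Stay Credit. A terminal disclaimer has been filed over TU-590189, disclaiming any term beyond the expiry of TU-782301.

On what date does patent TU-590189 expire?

Natural term of TU-590189:
  Base: filing + 25 years → 23 March 2020.
  Regulatory Review Extension: +578 days → 22 October 2021.
  Appellate Stay Credit: +192 days → 2 May 2022.
Expiry of referenced patent TU-782301:
  Base: filing + 25 years → 28 June 2018.
  Regulatory Review Extension: +1302 days → 20 January 2022.
  Appellate Stay Credit: +266 days → 13 October 2022.
Terminal disclaimer: TU-590189 expires on the earlier of 2 May 2022 and 13 October 2022.

2022-05-02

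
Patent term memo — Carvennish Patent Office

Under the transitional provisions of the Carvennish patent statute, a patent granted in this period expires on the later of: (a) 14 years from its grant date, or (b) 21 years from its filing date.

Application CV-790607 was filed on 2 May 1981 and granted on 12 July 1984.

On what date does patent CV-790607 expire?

(a) grant + 14 years → 12 July 1998.
(b) filing + 21 years → 2 May 2002.
Later of the two: 2 May 2002.

May 2, 2002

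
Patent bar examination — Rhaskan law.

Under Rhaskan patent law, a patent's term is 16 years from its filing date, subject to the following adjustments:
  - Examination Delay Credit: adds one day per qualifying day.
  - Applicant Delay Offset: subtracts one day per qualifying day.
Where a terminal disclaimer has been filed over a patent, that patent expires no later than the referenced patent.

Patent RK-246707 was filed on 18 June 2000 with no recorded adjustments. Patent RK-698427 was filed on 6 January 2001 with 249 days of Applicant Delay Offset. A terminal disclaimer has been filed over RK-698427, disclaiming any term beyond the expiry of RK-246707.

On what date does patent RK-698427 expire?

2016-05-02

Natural term of RK-698427:
  Base: filing + 16 years → 6 January 2017.
  Applicant Delay Offset: −249 days → 2 May 2016.
Expiry of referenced patent RK-246707:
  Base: filing + 16 years → 18 June 2016.
Terminal disclaimer: RK-698427 expires on the earlier of 2 May 2016 and 18 June 2016.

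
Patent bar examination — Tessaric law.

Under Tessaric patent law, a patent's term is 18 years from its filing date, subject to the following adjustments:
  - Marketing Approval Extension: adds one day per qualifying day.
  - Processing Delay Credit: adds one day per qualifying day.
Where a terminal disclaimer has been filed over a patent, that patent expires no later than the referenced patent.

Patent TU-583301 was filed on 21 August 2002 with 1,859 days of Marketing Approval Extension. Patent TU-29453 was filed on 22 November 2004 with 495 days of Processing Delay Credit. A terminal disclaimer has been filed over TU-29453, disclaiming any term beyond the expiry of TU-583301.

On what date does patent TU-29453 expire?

March 31, 2024

Natural term of TU-29453:
  Base: filing + 18 years → 22 November 2022.
  Processing Delay Credit: +495 days → 31 March 2024.
Expiry of referenced patent TU-583301:
  Base: filing + 18 years → 21 August 2020.
  Marketing Approval Extension: +1859 days → 23 September 2025.
Terminal disclaimer: TU-29453 expires on the earlier of 31 March 2024 and 23 September 2025.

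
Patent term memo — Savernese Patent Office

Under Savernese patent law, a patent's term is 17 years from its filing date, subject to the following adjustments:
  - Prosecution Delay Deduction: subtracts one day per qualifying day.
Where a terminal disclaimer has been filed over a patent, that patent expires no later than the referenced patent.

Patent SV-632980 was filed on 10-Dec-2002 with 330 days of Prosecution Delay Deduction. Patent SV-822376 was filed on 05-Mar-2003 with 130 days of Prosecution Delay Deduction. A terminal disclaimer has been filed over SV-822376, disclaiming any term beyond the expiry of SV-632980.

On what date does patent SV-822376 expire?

Natural term of SV-822376:
  Base: filing + 17 years → 5 March 2020.
  Prosecution Delay Deduction: −130 days → 27 October 2019.
Expiry of referenced patent SV-632980:
  Base: filing + 17 years → 10 December 2019.
  Prosecution Delay Deduction: −330 days → 14 January 2019.
Terminal disclaimer: SV-822376 expires on the earlier of 27 October 2019 and 14 January 2019.

January 14, 2019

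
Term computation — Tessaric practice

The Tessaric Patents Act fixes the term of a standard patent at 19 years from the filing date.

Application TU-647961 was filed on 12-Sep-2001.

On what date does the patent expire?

Filing date + 19 years → 12 September 2020.

2020-09-12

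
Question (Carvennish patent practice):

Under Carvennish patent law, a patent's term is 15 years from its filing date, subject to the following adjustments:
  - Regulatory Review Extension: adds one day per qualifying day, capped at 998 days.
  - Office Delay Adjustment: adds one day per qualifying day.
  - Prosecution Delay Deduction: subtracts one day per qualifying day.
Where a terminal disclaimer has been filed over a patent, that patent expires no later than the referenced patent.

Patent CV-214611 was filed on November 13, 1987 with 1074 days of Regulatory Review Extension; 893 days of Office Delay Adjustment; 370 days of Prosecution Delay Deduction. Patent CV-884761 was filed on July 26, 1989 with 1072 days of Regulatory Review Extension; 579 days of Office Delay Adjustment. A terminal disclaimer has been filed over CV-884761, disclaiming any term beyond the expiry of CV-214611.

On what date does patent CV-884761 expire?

2007-01-12

Natural term of CV-884761:
  Base: filing + 15 years → 26 July 2004.
  Regulatory Review Extension: 1072 days claimed exceeds the 998-day cap, so +998 days → 20 April 2007.
  Office Delay Adjustment: +579 days → 19 November 2008.
Expiry of referenced patent CV-214611:
  Base: filing + 15 years → 13 November 2002.
  Regulatory Review Extension: 1074 days claimed exceeds the 998-day cap, so +998 days → 7 August 2005.
  Office Delay Adjustment: +893 days → 17 January 2008.
  Prosecution Delay Deduction: −370 days → 12 January 2007.
Terminal disclaimer: CV-884761 expires on the earlier of 19 November 2008 and 12 January 2007.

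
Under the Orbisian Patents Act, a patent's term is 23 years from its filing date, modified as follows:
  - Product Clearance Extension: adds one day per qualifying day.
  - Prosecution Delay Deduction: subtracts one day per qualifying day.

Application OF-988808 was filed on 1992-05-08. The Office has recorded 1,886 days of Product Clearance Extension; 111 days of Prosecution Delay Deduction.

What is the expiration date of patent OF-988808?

March 17, 2020

Base term: filing date + 23 years → 8 May 2015.
Product Clearance Extension: +1886 days → 6 July 2020.
Prosecution Delay Deduction: −111 days → 17 March 2020.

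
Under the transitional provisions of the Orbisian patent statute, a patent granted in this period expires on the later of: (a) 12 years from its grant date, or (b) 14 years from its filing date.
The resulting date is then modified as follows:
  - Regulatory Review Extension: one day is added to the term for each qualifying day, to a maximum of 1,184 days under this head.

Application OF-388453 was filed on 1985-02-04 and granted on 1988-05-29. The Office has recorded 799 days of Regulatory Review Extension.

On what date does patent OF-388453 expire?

August 6, 2002

(a) grant + 12 years → 29 May 2000.
(b) filing + 14 years → 4 February 1999.
Later of the two: 29 May 2000.
Regulatory Review Extension: 799 days (within the 1184-day cap) → +799 days → 6 August 2002.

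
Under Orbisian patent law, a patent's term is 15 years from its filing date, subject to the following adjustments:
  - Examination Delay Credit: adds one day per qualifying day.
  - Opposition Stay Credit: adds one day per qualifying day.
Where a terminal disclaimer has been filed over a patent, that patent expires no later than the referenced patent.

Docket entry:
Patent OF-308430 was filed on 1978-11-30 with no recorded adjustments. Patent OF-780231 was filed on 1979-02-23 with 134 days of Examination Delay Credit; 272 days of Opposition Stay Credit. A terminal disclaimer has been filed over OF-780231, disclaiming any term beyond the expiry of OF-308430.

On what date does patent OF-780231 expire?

November 30, 1993

Natural term of OF-780231:
  Base: filing + 15 years → 23 February 1994.
  Examination Delay Credit: +134 days → 7 July 1994.
  Opposition Stay Credit: +272 days → 5 April 1995.
Expiry of referenced patent OF-308430:
  Base: filing + 15 years → 30 November 1993.
Terminal disclaimer: OF-780231 expires on the earlier of 5 April 1995 and 30 November 1993.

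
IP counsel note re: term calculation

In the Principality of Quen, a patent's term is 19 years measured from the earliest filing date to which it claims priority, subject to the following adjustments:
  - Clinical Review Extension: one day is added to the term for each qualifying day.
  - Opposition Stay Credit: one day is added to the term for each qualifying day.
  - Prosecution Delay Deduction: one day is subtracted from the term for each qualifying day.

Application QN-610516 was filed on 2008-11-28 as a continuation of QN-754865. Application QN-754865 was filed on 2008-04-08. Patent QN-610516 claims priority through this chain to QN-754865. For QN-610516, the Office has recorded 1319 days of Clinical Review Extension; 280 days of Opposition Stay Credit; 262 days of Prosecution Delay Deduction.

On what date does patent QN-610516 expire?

Earliest priority filing: 8 April 2008.
Base term: 8 April 2008 + 19 years → 8 April 2027.
Clinical Review Extension: +1319 days → 17 November 2030.
Opposition Stay Credit: +280 days → 24 August 2031.
Prosecution Delay Deduction: −262 days → 5 December 2030.

2030-12-05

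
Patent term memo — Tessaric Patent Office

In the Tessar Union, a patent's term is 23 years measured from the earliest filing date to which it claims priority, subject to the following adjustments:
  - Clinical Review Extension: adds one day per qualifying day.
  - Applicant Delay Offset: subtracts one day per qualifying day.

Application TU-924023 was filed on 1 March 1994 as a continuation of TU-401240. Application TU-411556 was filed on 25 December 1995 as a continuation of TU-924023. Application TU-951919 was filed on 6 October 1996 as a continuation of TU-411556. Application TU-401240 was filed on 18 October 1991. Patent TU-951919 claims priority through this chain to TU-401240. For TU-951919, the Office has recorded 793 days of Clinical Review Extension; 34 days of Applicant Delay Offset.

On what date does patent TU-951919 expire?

2016-11-15

Earliest priority filing: 18 October 1991.
Base term: 18 October 1991 + 23 years → 18 October 2014.
Clinical Review Extension: +793 days → 19 December 2016.
Applicant Delay Offset: −34 days → 15 November 2016.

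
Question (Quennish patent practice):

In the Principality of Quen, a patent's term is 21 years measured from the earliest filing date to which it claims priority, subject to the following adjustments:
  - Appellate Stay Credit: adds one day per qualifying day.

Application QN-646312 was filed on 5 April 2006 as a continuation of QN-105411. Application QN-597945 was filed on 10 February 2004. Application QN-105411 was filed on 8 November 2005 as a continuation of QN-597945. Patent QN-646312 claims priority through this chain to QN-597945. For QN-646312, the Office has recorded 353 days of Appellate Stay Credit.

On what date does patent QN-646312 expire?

January 29, 2026

Earliest priority filing: 10 February 2004.
Base term: 10 February 2004 + 21 years → 10 February 2025.
Appellate Stay Credit: +353 days → 29 January 2026.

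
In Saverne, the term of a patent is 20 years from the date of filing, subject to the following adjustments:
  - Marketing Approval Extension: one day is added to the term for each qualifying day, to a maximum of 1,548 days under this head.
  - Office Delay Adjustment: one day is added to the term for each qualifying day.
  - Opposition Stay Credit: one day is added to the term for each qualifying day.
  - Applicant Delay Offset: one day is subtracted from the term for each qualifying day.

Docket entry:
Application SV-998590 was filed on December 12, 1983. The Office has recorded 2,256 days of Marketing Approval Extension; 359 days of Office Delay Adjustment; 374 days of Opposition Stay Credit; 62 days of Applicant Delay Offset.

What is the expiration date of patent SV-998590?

Base term: filing date + 20 years → 12 December 2003.
Marketing Approval Extension: 2256 days claimed exceeds the 1548-day cap, so +1548 days → 8 March 2008.
Office Delay Adjustment: +359 days → 2 March 2009.
Opposition Stay Credit: +374 days → 11 March 2010.
Applicant Delay Offset: −62 days → 8 January 2010.

January 8, 2010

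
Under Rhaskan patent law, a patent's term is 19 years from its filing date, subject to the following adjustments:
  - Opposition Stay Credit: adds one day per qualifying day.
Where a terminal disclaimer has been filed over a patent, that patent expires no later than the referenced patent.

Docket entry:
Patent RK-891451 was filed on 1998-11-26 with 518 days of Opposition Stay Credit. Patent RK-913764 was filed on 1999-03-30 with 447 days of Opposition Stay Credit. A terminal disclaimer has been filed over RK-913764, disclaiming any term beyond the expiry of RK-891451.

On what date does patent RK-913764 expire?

Natural term of RK-913764:
  Base: filing + 19 years → 30 March 2018.
  Opposition Stay Credit: +447 days → 20 June 2019.
Expiry of referenced patent RK-891451:
  Base: filing + 19 years → 26 November 2017.
  Opposition Stay Credit: +518 days → 28 April 2019.
Terminal disclaimer: RK-913764 expires on the earlier of 20 June 2019 and 28 April 2019.

April 28, 2019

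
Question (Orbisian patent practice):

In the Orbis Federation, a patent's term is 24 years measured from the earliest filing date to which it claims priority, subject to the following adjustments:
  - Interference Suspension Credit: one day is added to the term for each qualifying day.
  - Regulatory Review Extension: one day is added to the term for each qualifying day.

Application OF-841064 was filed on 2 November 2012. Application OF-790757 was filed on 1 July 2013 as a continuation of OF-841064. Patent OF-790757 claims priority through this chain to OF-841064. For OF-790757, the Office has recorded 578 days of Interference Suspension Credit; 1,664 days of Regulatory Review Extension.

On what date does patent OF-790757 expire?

Earliest priority filing: 2 November 2012.
Base term: 2 November 2012 + 24 years → 2 November 2036.
Interference Suspension Credit: +578 days → 3 June 2038.
Regulatory Review Extension: +1664 days → 23 December 2042.

December 23, 2042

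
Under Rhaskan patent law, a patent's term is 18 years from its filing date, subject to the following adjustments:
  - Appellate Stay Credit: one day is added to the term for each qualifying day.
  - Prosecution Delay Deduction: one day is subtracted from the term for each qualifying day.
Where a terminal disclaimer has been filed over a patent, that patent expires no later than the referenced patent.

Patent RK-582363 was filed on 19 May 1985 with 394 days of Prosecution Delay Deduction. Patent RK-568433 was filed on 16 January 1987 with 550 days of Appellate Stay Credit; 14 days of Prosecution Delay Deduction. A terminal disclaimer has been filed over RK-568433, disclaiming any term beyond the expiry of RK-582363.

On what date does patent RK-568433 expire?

2002-04-20

Natural term of RK-568433:
  Base: filing + 18 years → 16 January 2005.
  Appellate Stay Credit: +550 days → 20 July 2006.
  Prosecution Delay Deduction: −14 days → 6 July 2006.
Expiry of referenced patent RK-582363:
  Base: filing + 18 years → 19 May 2003.
  Prosecution Delay Deduction: −394 days → 20 April 2002.
Terminal disclaimer: RK-568433 expires on the earlier of 6 July 2006 and 20 April 2002.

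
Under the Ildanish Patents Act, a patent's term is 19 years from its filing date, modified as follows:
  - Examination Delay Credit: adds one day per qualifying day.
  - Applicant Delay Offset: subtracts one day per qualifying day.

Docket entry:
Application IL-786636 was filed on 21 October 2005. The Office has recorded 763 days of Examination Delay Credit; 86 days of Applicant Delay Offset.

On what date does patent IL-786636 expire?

2026-08-29

Base term: filing date + 19 years → 21 October 2024.
Examination Delay Credit: +763 days → 23 November 2026.
Applicant Delay Offset: −86 days → 29 August 2026.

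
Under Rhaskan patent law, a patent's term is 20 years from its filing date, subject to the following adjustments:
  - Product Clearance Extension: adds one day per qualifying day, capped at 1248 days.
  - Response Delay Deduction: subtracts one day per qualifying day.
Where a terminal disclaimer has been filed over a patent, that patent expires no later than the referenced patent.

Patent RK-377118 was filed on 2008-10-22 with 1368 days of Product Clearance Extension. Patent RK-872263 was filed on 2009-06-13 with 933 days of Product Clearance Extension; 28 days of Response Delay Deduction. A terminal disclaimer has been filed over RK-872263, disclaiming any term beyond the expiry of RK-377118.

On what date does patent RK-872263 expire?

2031-12-05

Natural term of RK-872263:
  Base: filing + 20 years → 13 June 2029.
  Product Clearance Extension: 933 days (within the 1248-day cap) → +933 days → 2 January 2032.
  Response Delay Deduction: −28 days → 5 December 2031.
Expiry of referenced patent RK-377118:
  Base: filing + 20 years → 22 October 2028.
  Product Clearance Extension: 1368 days claimed exceeds the 1248-day cap, so +1248 days → 23 March 2032.
Terminal disclaimer: RK-872263 expires on the earlier of 5 December 2031 and 23 March 2032.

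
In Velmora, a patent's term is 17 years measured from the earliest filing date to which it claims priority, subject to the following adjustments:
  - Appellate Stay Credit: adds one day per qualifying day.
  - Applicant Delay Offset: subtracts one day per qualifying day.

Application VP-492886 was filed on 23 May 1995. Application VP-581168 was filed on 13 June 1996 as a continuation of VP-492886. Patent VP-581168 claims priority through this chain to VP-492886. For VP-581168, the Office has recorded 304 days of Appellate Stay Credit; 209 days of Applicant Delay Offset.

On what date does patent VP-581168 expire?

Earliest priority filing: 23 May 1995.
Base term: 23 May 1995 + 17 years → 23 May 2012.
Appellate Stay Credit: +304 days → 23 March 2013.
Applicant Delay Offset: −209 days → 26 August 2012.

August 26, 2012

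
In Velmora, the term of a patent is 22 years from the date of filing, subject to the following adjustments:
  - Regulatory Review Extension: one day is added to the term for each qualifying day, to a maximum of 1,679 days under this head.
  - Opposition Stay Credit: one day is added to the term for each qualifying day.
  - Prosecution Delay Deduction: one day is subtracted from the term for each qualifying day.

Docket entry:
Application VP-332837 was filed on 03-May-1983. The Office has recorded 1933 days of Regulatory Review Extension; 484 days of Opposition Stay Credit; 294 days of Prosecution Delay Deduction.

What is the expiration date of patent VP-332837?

Base term: filing date + 22 years → 3 May 2005.
Regulatory Review Extension: 1933 days claimed exceeds the 1679-day cap, so +1679 days → 7 December 2009.
Opposition Stay Credit: +484 days → 5 April 2011.
Prosecution Delay Deduction: −294 days → 15 June 2010.

2010-06-15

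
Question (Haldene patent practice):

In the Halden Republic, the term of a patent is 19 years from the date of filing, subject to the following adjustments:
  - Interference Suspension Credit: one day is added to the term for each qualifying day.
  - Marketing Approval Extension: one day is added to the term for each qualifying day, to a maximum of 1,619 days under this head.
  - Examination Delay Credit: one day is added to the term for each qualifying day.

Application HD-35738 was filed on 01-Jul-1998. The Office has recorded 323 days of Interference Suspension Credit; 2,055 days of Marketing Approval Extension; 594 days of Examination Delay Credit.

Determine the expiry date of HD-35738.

2024-06-10

Base term: filing date + 19 years → 1 July 2017.
Interference Suspension Credit: +323 days → 20 May 2018.
Marketing Approval Extension: 2055 days claimed exceeds the 1619-day cap, so +1619 days → 25 October 2022.
Examination Delay Credit: +594 days → 10 June 2024.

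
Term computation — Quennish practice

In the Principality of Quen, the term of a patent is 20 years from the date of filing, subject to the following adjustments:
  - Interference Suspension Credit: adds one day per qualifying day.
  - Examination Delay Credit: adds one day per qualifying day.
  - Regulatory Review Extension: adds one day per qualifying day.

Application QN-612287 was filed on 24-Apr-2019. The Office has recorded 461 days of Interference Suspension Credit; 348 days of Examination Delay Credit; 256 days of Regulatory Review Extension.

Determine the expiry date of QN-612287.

March 24, 2042

Base term: filing date + 20 years → 24 April 2039.
Interference Suspension Credit: +461 days → 28 July 2040.
Examination Delay Credit: +348 days → 11 July 2041.
Regulatory Review Extension: +256 days → 24 March 2042.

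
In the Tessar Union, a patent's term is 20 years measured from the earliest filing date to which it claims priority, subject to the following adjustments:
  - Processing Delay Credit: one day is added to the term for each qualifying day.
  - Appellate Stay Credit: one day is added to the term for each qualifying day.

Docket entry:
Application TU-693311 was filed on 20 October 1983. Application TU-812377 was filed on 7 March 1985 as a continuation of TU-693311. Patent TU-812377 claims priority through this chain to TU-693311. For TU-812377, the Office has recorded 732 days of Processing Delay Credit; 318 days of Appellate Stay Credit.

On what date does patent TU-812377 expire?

September 4, 2006

Earliest priority filing: 20 October 1983.
Base term: 20 October 1983 + 20 years → 20 October 2003.
Processing Delay Credit: +732 days → 21 October 2005.
Appellate Stay Credit: +318 days → 4 September 2006.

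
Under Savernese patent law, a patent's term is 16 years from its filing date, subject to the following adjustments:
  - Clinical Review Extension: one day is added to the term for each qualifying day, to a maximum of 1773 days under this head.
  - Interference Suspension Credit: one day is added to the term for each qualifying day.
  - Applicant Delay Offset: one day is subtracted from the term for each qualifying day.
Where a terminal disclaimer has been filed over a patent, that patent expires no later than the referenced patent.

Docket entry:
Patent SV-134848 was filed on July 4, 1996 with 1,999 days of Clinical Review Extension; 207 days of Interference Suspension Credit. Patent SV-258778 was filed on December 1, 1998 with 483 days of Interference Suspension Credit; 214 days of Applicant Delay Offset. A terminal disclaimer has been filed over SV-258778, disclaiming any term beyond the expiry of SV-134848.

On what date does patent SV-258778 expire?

August 27, 2015

Natural term of SV-258778:
  Base: filing + 16 years → 1 December 2014.
  Interference Suspension Credit: +483 days → 28 March 2016.
  Applicant Delay Offset: −214 days → 27 August 2015.
Expiry of referenced patent SV-134848:
  Base: filing + 16 years → 4 July 2012.
  Clinical Review Extension: 1999 days claimed exceeds the 1773-day cap, so +1773 days → 12 May 2017.
  Interference Suspension Credit: +207 days → 5 December 2017.
Terminal disclaimer: SV-258778 expires on the earlier of 27 August 2015 and 5 December 2017.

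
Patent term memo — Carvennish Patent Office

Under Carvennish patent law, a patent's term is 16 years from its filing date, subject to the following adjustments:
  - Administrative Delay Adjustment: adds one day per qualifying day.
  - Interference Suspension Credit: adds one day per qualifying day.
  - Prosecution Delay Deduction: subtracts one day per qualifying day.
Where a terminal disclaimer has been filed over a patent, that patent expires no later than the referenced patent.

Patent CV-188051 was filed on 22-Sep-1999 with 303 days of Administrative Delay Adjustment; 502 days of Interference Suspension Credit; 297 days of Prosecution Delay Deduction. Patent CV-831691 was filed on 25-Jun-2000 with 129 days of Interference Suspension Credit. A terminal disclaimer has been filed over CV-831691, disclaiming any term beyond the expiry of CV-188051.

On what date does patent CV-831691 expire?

2016-11-01

Natural term of CV-831691:
  Base: filing + 16 years → 25 June 2016.
  Interference Suspension Credit: +129 days → 1 November 2016.
Expiry of referenced patent CV-188051:
  Base: filing + 16 years → 22 September 2015.
  Administrative Delay Adjustment: +303 days → 21 July 2016.
  Interference Suspension Credit: +502 days → 5 December 2017.
  Prosecution Delay Deduction: −297 days → 11 February 2017.
Terminal disclaimer: CV-831691 expires on the earlier of 1 November 2016 and 11 February 2017.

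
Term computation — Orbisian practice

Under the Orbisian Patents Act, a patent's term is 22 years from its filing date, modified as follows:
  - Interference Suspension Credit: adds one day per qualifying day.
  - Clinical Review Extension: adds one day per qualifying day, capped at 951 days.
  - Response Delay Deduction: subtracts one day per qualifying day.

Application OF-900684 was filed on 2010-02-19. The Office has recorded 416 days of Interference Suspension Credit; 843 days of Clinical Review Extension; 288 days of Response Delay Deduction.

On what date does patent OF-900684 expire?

Base term: filing date + 22 years → 19 February 2032.
Interference Suspension Credit: +416 days → 10 April 2033.
Clinical Review Extension: 843 days (within the 951-day cap) → +843 days → 1 August 2035.
Response Delay Deduction: −288 days → 17 October 2034.

2034-10-17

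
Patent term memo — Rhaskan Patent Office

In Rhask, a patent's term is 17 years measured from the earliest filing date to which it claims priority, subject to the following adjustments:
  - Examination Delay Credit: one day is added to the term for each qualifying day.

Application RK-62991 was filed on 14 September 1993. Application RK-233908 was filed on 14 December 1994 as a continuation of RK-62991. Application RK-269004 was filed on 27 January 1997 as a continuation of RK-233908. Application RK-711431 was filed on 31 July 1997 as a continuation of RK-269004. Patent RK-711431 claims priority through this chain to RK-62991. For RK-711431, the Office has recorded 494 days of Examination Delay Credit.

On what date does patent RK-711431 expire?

Earliest priority filing: 14 September 1993.
Base term: 14 September 1993 + 17 years → 14 September 2010.
Examination Delay Credit: +494 days → 21 January 2012.

January 21, 2012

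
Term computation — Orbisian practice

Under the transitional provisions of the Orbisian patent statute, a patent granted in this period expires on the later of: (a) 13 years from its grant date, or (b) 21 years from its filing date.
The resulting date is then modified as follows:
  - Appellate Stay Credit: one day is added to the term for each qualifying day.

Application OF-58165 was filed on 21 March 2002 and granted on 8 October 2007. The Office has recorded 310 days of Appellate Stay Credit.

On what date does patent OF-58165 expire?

January 25, 2024

(a) grant + 13 years → 8 October 2020.
(b) filing + 21 years → 21 March 2023.
Later of the two: 21 March 2023.
Appellate Stay Credit: +310 days → 25 January 2024.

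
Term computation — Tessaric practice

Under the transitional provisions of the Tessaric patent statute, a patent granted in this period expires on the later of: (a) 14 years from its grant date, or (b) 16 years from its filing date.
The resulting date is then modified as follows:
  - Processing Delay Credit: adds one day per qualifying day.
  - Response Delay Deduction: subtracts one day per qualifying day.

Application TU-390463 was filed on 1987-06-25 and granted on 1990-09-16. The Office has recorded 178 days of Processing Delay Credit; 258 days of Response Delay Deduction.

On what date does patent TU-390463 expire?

June 28, 2004

(a) grant + 14 years → 16 September 2004.
(b) filing + 16 years → 25 June 2003.
Later of the two: 16 September 2004.
Processing Delay Credit: +178 days → 13 March 2005.
Response Delay Deduction: −258 days → 28 June 2004.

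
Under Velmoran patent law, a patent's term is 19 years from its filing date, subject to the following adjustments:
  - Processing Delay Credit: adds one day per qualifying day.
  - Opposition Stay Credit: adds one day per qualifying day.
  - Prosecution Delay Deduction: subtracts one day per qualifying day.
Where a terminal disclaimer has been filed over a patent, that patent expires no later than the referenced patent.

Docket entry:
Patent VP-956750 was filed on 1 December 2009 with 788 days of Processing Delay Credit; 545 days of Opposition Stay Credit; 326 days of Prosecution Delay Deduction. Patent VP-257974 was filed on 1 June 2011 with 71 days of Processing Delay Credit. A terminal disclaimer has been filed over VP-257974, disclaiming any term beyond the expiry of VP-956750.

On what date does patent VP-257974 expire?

2030-08-11

Natural term of VP-257974:
  Base: filing + 19 years → 1 June 2030.
  Processing Delay Credit: +71 days → 11 August 2030.
Expiry of referenced patent VP-956750:
  Base: filing + 19 years → 1 December 2028.
  Processing Delay Credit: +788 days → 28 January 2031.
  Opposition Stay Credit: +545 days → 26 July 2032.
  Prosecution Delay Deduction: −326 days → 4 September 2031.
Terminal disclaimer: VP-257974 expires on the earlier of 11 August 2030 and 4 September 2031.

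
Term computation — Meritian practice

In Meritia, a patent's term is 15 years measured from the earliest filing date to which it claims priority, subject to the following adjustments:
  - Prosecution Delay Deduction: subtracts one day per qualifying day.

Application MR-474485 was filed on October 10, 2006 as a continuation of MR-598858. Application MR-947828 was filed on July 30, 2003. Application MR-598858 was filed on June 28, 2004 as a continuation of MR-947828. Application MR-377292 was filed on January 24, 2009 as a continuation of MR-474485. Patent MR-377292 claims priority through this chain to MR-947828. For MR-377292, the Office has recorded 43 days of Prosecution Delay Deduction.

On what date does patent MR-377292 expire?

2018-06-17

Earliest priority filing: 30 July 2003.
Base term: 30 July 2003 + 15 years → 30 July 2018.
Prosecution Delay Deduction: −43 days → 17 June 2018.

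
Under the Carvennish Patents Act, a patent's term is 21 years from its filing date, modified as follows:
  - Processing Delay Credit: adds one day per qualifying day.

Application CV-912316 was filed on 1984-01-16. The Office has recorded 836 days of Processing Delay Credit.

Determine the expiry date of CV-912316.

May 2, 2007

Base term: filing date + 21 years → 16 January 2005.
Processing Delay Credit: +836 days → 2 May 2007.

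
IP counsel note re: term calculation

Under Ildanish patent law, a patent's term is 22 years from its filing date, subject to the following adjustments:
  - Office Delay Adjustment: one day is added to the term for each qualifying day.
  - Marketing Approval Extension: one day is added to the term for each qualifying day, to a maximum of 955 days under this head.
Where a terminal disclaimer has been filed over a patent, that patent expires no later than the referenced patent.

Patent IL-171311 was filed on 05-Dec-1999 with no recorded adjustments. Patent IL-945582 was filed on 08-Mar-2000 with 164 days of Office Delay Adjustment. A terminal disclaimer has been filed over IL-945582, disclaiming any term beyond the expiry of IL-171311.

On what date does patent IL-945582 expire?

2021-12-05

Natural term of IL-945582:
  Base: filing + 22 years → 8 March 2022.
  Office Delay Adjustment: +164 days → 19 August 2022.
Expiry of referenced patent IL-171311:
  Base: filing + 22 years → 5 December 2021.
Terminal disclaimer: IL-945582 expires on the earlier of 19 August 2022 and 5 December 2021.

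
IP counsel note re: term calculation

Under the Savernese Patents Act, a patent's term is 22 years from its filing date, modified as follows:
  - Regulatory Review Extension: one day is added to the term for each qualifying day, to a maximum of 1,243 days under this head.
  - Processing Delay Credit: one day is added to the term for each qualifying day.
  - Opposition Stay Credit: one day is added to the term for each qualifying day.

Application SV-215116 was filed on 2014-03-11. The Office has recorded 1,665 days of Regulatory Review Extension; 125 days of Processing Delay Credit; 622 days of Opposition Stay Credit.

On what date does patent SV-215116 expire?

2041-08-22

Base term: filing date + 22 years → 11 March 2036.
Regulatory Review Extension: 1665 days claimed exceeds the 1243-day cap, so +1243 days → 6 August 2039.
Processing Delay Credit: +125 days → 9 December 2039.
Opposition Stay Credit: +622 days → 22 August 2041.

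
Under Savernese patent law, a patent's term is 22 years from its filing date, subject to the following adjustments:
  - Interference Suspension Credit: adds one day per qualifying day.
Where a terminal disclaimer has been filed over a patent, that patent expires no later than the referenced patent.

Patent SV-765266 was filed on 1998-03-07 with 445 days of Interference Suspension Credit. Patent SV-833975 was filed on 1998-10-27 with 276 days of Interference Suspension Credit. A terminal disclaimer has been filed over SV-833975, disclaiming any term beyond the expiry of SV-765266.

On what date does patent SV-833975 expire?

Natural term of SV-833975:
  Base: filing + 22 years → 27 October 2020.
  Interference Suspension Credit: +276 days → 30 July 2021.
Expiry of referenced patent SV-765266:
  Base: filing + 22 years → 7 March 2020.
  Interference Suspension Credit: +445 days → 26 May 2021.
Terminal disclaimer: SV-833975 expires on the earlier of 30 July 2021 and 26 May 2021.

2021-05-26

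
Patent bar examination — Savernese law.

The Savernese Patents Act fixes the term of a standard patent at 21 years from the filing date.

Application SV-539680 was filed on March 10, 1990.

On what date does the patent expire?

March 10, 2011

Filing date + 21 years → 10 March 2011.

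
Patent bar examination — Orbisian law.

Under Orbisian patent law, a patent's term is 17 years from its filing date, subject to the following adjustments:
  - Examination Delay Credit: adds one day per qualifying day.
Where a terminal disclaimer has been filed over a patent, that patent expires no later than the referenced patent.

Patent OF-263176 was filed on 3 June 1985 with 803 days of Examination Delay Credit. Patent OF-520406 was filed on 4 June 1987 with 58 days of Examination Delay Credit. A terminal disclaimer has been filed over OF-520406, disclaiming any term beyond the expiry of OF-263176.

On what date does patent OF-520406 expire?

Natural term of OF-520406:
  Base: filing + 17 years → 4 June 2004.
  Examination Delay Credit: +58 days → 1 August 2004.
Expiry of referenced patent OF-263176:
  Base: filing + 17 years → 3 June 2002.
  Examination Delay Credit: +803 days → 14 August 2004.
Terminal disclaimer: OF-520406 expires on the earlier of 1 August 2004 and 14 August 2004.

August 1, 2004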